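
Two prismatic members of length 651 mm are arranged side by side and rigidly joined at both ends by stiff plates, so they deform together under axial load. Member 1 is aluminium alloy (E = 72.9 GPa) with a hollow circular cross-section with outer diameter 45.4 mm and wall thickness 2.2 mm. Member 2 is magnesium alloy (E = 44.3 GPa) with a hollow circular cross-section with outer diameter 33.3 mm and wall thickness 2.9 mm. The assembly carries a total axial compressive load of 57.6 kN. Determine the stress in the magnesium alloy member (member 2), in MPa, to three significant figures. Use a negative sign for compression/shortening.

A_1 = 298.6 mm².
A_2 = 277 mm².
Equal strain + equilibrium ⇒ each member carries load in proportion to AE: A₁E₁ = 21770000 N, A₂E₂ = 12270000 N, ΣAE = 34040000 N.
σ₂ = P·E₂/ΣAE = -57600·44300/34040000 = -74.97 MPa.

-75.0 MPa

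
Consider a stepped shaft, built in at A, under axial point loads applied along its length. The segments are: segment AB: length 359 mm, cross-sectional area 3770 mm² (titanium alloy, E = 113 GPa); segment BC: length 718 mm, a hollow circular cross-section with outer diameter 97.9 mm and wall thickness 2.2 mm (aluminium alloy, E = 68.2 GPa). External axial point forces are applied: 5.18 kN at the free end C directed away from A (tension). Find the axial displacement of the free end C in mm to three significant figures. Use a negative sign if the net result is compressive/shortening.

0.0868 mm

Internal axial forces (sectioning from the free end, tension +): N_BC = 5.18 kN, N_AB = 5.18 kN.
A_BC = 661.4 mm².
δ_AB = 5180·359/(3770·113000) = 0.004365 mm
δ_BC = 5180·718/(661.4·68200) = 0.08245 mm
δ = Σδ_i = 0.08681 mm.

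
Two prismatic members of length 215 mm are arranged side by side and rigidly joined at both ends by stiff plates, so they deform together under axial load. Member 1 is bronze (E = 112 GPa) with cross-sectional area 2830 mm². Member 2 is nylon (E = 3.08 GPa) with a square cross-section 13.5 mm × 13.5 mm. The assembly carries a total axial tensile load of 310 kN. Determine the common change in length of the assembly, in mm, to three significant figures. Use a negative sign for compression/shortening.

A_2 = 182.2 mm².
Equal strain + equilibrium ⇒ each member carries load in proportion to AE: A₁E₁ = 317000000 N, A₂E₂ = 561300 N, ΣAE = 317500000 N.
δ = PL/ΣAE = 310000·215/317500000 = 0.2099 mm.

0.210 mm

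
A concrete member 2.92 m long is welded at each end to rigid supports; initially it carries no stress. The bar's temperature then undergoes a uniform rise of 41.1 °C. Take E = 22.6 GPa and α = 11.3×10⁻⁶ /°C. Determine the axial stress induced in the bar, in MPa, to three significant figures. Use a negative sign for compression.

Free thermal expansion αLΔT = 11.3e-6 · 2920 · 41.1 = 1.356 mm.
The walls impose strain ε = −(1.356)/2920 = -4.6443e-04; σ = Eε = 22600 · -4.6443e-04 = -10.5 MPa.

-10.5 MPa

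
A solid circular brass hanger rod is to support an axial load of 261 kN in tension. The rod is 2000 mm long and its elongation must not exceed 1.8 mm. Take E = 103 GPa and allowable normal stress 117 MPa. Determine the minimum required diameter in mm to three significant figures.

59.9 mm

Required area A ≥ P/σ_allow = 261000/117 = 2231 mm².
For a solid circular section, d ≥ √(4A/π) = 53.29 mm.
Elongation limit: A ≥ PL/(Eδ_allow) = 261000·2000/(103000·1.8) = 2816 mm² ⇒ d ≥ 59.87 mm.
The elongation limit governs.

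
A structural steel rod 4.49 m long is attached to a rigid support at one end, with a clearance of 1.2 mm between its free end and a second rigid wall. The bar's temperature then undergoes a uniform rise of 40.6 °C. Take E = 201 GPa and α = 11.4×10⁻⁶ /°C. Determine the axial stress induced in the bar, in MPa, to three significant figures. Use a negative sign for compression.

-39.3 MPa

Free thermal expansion αLΔT = 11.4e-6 · 4490 · 40.6 = 2.078 mm.
The walls engage after the gap closes; constrained expansion = 2.078 − 1.2 = 0.8782 mm.
The walls impose strain ε = −(0.8782)/4490 = -1.9558e-04; σ = Eε = 201000 · -1.9558e-04 = -39.31 MPa.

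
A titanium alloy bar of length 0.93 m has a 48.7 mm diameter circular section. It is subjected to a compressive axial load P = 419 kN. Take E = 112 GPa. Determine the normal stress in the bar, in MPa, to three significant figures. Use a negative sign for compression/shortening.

A = 1863 mm².
σ = N/A = -419000/1863 = -224.9 MPa.

-225 MPa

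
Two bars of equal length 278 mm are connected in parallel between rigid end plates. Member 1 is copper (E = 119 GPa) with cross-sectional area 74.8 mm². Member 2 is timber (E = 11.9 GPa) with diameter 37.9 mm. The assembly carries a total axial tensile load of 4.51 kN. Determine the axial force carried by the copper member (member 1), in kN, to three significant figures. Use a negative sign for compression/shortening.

1.80 kN

A_2 = 1128 mm².
Equal strain + equilibrium ⇒ each member carries load in proportion to AE: A₁E₁ = 8901000 N, A₂E₂ = 13430000 N, ΣAE = 22330000 N.
F₁ = P·A₁E₁/ΣAE = 4510·8901000/22330000 = 1798 N.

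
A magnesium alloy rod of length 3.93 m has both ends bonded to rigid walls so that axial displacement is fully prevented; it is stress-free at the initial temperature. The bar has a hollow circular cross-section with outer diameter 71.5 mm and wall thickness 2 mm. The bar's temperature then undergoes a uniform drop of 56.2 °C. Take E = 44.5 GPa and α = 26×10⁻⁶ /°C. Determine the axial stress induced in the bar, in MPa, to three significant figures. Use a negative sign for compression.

65.0 MPa

Free thermal expansion αLΔT = 26e-6 · 3930 · -56.2 = -5.743 mm.
The walls impose strain ε = −(-5.743)/3930 = 1.4612e-03; σ = Eε = 44500 · 1.4612e-03 = 65.02 MPa.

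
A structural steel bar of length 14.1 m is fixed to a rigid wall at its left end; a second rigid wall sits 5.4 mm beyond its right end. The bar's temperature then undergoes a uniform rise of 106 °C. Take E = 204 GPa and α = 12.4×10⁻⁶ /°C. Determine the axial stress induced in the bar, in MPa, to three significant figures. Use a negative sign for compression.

Free thermal expansion αLΔT = 12.4e-6 · 14100 · 106 = 18.53 mm.
The walls engage after the gap closes; constrained expansion = 18.53 − 5.4 = 13.13 mm.
The walls impose strain ε = −(13.13)/14100 = -9.3142e-04; σ = Eε = 204000 · -9.3142e-04 = -190 MPa.

-190 MPa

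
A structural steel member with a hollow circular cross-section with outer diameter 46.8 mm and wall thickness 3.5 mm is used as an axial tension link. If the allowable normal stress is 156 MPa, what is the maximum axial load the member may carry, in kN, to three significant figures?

74.3 kN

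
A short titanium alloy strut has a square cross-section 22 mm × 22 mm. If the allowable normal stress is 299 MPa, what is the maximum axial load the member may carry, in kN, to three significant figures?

A = 484 mm².
P_max = σ_allow · A = 299 · 484 = 144700 N = 144.7 kN.

145 kN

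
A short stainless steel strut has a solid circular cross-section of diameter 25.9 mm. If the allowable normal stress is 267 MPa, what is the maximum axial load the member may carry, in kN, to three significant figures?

141 kN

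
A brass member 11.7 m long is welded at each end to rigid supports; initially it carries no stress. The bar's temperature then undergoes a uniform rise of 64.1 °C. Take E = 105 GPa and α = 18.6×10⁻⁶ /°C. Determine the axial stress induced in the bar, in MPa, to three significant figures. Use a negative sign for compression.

Free thermal expansion αLΔT = 18.6e-6 · 11700 · 64.1 = 13.95 mm.
The walls impose strain ε = −(13.95)/11700 = -1.1923e-03; σ = Eε = 105000 · -1.1923e-03 = -125.2 MPa.

-125 MPa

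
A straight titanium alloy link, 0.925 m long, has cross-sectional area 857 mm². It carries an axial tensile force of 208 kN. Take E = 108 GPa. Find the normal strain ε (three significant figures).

0.00225

σ = N/A = 242.7 MPa; ε = σ/E = 242.7/108000 = 2.247e-03.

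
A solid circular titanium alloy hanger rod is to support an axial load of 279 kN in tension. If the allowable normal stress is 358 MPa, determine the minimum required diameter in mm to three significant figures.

Required area A ≥ P/σ_allow = 279000/358 = 779.3 mm².
For a solid circular section, d ≥ √(4A/π) = 31.5 mm.

31.5 mm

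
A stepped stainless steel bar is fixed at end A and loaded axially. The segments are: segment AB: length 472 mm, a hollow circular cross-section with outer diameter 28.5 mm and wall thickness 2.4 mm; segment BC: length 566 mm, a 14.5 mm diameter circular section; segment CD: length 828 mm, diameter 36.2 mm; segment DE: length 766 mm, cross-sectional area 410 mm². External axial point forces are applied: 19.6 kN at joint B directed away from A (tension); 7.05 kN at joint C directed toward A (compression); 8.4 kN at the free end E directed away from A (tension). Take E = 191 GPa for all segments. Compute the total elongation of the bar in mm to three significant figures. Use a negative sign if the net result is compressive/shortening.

Internal axial forces (sectioning from the free end, tension +): N_DE = 8.4 kN, N_CD = 8.4 kN, N_BC = 1.35 kN, N_AB = 20.95 kN.
A_AB = 196.8 mm².
A_BC = 165.1 mm².
A_CD = 1029 mm².
δ_AB = 20950·472/(196.8·191000) = 0.2631 mm
δ_BC = 1350·566/(165.1·191000) = 0.02423 mm
δ_CD = 8400·828/(1029·191000) = 0.03538 mm
δ_DE = 8400·766/(410·191000) = 0.08217 mm
δ = Σδ_i = 0.4049 mm.

0.405 mm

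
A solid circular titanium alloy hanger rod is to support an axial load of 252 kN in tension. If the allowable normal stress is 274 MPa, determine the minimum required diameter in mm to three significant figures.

Required area A ≥ P/σ_allow = 252000/274 = 919.7 mm².
For a solid circular section, d ≥ √(4A/π) = 34.22 mm.

34.2 mm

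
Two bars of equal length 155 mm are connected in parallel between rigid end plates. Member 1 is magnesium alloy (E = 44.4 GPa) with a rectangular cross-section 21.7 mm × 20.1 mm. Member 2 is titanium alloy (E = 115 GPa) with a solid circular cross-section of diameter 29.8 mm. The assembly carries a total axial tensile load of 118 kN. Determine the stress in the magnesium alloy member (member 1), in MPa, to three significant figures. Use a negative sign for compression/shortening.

A_1 = 436.2 mm².
A_2 = 697.5 mm².
Equal strain + equilibrium ⇒ each member carries load in proportion to AE: A₁E₁ = 19370000 N, A₂E₂ = 80210000 N, ΣAE = 99570000 N.
σ₁ = P·E₁/ΣAE = 118000·44400/99570000 = 52.62 MPa.

52.6 MPa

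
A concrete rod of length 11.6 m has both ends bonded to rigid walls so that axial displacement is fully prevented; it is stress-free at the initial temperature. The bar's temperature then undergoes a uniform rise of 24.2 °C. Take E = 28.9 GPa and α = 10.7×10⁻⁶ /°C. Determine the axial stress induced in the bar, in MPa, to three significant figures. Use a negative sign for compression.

Free thermal expansion αLΔT = 10.7e-6 · 11600 · 24.2 = 3.004 mm.
The walls impose strain ε = −(3.004)/11600 = -2.5894e-04; σ = Eε = 28900 · -2.5894e-04 = -7.483 MPa.

-7.48 MPa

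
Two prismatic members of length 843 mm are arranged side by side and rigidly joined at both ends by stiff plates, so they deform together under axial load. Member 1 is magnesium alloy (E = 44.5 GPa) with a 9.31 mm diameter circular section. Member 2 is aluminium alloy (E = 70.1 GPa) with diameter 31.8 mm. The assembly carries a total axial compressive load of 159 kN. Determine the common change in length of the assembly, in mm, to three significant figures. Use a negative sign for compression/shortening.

A_1 = 68.08 mm².
A_2 = 794.2 mm².
Equal strain + equilibrium ⇒ each member carries load in proportion to AE: A₁E₁ = 3029000 N, A₂E₂ = 55680000 N, ΣAE = 58700000 N.
δ = PL/ΣAE = -159000·843/58700000 = -2.283 mm.

-2.28 mm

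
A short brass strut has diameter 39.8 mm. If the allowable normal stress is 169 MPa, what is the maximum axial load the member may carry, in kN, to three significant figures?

210 kN

A = 1244 mm².
P_max = σ_allow · A = 169 · 1244 = 210300 N = 210.3 kN.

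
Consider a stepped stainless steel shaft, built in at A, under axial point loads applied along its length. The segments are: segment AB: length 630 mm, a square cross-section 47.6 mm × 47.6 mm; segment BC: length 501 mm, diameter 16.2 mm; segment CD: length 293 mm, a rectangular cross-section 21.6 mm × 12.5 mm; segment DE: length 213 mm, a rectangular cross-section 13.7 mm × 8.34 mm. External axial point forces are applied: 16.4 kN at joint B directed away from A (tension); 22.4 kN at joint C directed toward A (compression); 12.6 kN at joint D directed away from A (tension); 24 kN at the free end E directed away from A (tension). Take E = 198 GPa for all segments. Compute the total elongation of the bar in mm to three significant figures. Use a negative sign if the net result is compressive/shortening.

Internal axial forces (sectioning from the free end, tension +): N_DE = 24 kN, N_CD = 36.6 kN, N_BC = 14.2 kN, N_AB = 30.6 kN.
A_AB = 2266 mm².
A_BC = 206.1 mm².
A_CD = 270 mm².
A_DE = 114.3 mm².
δ_AB = 30600·630/(2266·198000) = 0.04297 mm
δ_BC = 14200·501/(206.1·198000) = 0.1743 mm
δ_CD = 36600·293/(270·198000) = 0.2006 mm
δ_DE = 24000·213/(114.3·198000) = 0.226 mm
δ = Σδ_i = 0.6438 mm.

0.644 mm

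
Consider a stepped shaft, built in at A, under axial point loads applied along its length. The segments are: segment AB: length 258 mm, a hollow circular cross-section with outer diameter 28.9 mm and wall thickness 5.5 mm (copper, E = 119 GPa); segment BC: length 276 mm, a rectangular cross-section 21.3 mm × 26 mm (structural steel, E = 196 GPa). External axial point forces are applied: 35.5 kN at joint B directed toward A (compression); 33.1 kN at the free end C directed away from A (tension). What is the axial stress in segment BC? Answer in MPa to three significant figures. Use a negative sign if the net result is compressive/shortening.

59.8 MPa

Internal axial forces (sectioning from the free end, tension +): N_BC = 33.1 kN, N_AB = -2.4 kN.
A_BC = 553.8 mm².
σ_BC = N_BC/A_BC = 33100/553.8 = 59.77 MPa.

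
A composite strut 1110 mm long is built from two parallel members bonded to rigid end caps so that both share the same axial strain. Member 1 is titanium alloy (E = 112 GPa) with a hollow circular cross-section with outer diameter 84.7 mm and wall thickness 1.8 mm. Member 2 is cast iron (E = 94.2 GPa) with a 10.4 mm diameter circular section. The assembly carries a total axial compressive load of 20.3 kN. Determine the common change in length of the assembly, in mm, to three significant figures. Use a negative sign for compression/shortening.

A_1 = 468.8 mm².
A_2 = 84.95 mm².
Equal strain + equilibrium ⇒ each member carries load in proportion to AE: A₁E₁ = 52500000 N, A₂E₂ = 8002000 N, ΣAE = 60510000 N.
δ = PL/ΣAE = -20300·1110/60510000 = -0.3724 mm.

-0.372 mm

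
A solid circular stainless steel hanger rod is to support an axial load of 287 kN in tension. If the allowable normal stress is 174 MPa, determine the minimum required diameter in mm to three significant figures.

45.8 mm

Required area A ≥ P/σ_allow = 287000/174 = 1649 mm².
For a solid circular section, d ≥ √(4A/π) = 45.83 mm.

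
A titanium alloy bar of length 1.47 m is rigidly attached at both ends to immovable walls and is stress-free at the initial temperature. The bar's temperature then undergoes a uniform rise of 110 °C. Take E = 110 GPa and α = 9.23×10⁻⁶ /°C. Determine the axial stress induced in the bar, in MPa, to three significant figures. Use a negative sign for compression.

-112 MPa

Free thermal expansion αLΔT = 9.23e-6 · 1470 · 110 = 1.492 mm.
The walls impose strain ε = −(1.492)/1470 = -1.0153e-03; σ = Eε = 110000 · -1.0153e-03 = -111.7 MPa.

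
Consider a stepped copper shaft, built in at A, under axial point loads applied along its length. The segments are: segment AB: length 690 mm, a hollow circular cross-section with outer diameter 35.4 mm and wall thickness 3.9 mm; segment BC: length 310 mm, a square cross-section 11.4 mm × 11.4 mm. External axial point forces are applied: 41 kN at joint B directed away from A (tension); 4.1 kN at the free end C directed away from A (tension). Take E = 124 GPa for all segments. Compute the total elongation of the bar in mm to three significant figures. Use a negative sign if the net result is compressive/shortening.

Internal axial forces (sectioning from the free end, tension +): N_BC = 4.1 kN, N_AB = 45.1 kN.
A_AB = 385.9 mm².
A_BC = 130 mm².
δ_AB = 45100·690/(385.9·124000) = 0.6502 mm
δ_BC = 4100·310/(130·124000) = 0.07887 mm
δ = Σδ_i = 0.7291 mm.

0.729 mm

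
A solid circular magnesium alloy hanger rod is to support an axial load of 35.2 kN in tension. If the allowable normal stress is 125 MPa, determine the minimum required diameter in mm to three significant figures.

18.9 mm

Required area A ≥ P/σ_allow = 35200/125 = 281.6 mm².
For a solid circular section, d ≥ √(4A/π) = 18.94 mm.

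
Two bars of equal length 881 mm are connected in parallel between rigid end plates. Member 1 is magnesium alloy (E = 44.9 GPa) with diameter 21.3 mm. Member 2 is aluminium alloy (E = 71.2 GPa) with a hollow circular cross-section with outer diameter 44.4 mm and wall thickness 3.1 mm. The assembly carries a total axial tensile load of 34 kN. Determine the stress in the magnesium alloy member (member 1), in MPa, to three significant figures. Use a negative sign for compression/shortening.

34.2 MPa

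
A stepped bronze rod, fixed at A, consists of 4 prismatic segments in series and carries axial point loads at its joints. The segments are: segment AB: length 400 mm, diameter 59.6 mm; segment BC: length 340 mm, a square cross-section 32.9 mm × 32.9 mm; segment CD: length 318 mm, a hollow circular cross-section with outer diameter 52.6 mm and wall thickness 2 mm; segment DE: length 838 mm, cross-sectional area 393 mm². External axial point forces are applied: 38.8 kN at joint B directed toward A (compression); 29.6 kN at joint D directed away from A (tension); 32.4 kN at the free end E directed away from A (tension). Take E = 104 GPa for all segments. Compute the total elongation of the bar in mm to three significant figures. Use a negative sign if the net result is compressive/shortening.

1.48 mm

Internal axial forces (sectioning from the free end, tension +): N_DE = 32.4 kN, N_CD = 62 kN, N_BC = 62 kN, N_AB = 23.2 kN.
A_AB = 2790 mm².
A_BC = 1082 mm².
A_CD = 317.9 mm².
δ_AB = 23200·400/(2790·104000) = 0.03198 mm
δ_BC = 62000·340/(1082·104000) = 0.1873 mm
δ_CD = 62000·318/(317.9·104000) = 0.5963 mm
δ_DE = 32400·838/(393·104000) = 0.6643 mm
δ = Σδ_i = 1.48 mm.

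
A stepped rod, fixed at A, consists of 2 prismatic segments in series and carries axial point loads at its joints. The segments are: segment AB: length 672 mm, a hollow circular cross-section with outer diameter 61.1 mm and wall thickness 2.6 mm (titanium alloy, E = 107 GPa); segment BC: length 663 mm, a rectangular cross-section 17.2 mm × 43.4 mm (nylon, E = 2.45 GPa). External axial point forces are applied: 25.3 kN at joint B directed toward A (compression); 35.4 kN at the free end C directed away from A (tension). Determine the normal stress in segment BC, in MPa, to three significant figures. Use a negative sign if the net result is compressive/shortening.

Internal axial forces (sectioning from the free end, tension +): N_BC = 35.4 kN, N_AB = 10.1 kN.
A_BC = 746.5 mm².
σ_BC = N_BC/A_BC = 35400/746.5 = 47.42 MPa.

47.4 MPa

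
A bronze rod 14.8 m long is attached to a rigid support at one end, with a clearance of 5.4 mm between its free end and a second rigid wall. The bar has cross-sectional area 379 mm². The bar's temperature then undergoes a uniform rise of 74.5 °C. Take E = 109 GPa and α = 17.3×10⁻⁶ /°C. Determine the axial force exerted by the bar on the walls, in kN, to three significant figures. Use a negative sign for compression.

-38.2 kN

Free thermal expansion αLΔT = 17.3e-6 · 14800 · 74.5 = 19.07 mm.
The walls engage after the gap closes; constrained expansion = 19.07 − 5.4 = 13.67 mm.
The walls impose strain ε = −(13.67)/14800 = -9.2399e-04; σ = Eε = 109000 · -9.2399e-04 = -100.7 MPa.
Wall reaction R = σ·A = -100.7·379 = -38170 N = -38.17 kN.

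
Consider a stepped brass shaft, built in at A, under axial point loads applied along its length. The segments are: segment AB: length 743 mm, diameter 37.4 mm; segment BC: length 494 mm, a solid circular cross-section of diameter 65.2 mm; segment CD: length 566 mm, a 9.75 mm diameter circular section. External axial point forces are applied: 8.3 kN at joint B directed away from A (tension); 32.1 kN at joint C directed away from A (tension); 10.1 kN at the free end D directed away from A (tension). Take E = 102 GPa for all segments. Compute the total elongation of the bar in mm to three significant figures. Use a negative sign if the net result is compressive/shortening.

1.15 mm

Internal axial forces (sectioning from the free end, tension +): N_CD = 10.1 kN, N_BC = 42.2 kN, N_AB = 50.5 kN.
A_AB = 1099 mm².
A_BC = 3339 mm².
A_CD = 74.66 mm².
δ_AB = 50500·743/(1099·102000) = 0.3348 mm
δ_BC = 42200·494/(3339·102000) = 0.06121 mm
δ_CD = 10100·566/(74.66·102000) = 0.7507 mm
δ = Σδ_i = 1.147 mm.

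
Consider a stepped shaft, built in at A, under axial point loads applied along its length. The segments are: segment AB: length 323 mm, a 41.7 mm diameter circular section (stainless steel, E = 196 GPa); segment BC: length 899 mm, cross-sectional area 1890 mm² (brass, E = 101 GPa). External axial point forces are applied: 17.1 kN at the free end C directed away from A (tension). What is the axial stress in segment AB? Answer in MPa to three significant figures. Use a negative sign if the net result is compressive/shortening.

Internal axial forces (sectioning from the free end, tension +): N_BC = 17.1 kN, N_AB = 17.1 kN.
A_AB = 1366 mm².
σ_AB = N_AB/A_AB = 17100/1366 = 12.52 MPa.

12.5 MPa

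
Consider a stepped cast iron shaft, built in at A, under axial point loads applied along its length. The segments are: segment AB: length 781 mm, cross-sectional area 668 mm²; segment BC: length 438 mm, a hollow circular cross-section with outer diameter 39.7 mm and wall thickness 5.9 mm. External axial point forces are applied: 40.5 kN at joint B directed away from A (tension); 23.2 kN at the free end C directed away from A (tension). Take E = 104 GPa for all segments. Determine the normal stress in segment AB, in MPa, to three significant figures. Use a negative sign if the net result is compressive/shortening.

Internal axial forces (sectioning from the free end, tension +): N_BC = 23.2 kN, N_AB = 63.7 kN.
σ_AB = N_AB/A_AB = 63700/668 = 95.36 MPa.

95.4 MPa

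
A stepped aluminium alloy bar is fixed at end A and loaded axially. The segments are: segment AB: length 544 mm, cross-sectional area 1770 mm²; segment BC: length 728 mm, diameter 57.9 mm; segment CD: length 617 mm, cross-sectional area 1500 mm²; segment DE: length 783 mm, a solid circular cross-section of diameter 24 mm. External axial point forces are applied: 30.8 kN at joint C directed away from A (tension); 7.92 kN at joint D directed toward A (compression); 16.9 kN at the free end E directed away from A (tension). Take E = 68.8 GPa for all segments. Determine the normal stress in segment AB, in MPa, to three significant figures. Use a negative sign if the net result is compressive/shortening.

22.5 MPa

Internal axial forces (sectioning from the free end, tension +): N_DE = 16.9 kN, N_CD = 8.98 kN, N_BC = 39.78 kN, N_AB = 39.78 kN.
σ_AB = N_AB/A_AB = 39780/1770 = 22.47 MPa.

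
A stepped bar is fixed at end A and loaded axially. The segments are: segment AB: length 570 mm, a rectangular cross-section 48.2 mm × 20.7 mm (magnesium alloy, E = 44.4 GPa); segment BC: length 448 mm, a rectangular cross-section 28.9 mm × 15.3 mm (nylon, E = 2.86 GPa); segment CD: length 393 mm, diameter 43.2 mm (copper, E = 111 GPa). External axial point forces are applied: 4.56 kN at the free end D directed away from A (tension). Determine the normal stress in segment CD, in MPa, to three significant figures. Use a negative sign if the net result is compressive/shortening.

Internal axial forces (sectioning from the free end, tension +): N_CD = 4.56 kN, N_BC = 4.56 kN, N_AB = 4.56 kN.
A_CD = 1466 mm².
σ_CD = N_CD/A_CD = 4560/1466 = 3.111 MPa.

3.11 MPa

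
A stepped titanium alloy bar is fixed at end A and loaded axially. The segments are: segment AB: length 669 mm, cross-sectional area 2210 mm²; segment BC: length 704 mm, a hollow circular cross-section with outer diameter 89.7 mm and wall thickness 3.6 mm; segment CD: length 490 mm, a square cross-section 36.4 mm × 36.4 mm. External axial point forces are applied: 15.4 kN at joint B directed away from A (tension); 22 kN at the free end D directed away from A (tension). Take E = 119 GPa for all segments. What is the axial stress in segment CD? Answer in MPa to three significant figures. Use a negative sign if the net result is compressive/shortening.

Internal axial forces (sectioning from the free end, tension +): N_CD = 22 kN, N_BC = 22 kN, N_AB = 37.4 kN.
A_CD = 1325 mm².
σ_CD = N_CD/A_CD = 22000/1325 = 16.6 MPa.

16.6 MPa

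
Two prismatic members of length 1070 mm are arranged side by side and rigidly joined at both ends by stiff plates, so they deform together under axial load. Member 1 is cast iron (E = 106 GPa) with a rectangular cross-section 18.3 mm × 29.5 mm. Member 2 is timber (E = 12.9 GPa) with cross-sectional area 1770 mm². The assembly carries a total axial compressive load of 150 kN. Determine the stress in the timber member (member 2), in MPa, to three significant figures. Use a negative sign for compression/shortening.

-24.2 MPa

A_1 = 539.9 mm².
Equal strain + equilibrium ⇒ each member carries load in proportion to AE: A₁E₁ = 57220000 N, A₂E₂ = 22830000 N, ΣAE = 80060000 N.
σ₂ = P·E₂/ΣAE = -150000·12900/80060000 = -24.17 MPa.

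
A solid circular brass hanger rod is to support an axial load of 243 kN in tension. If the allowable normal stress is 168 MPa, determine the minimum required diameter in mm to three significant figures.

42.9 mm

Required area A ≥ P/σ_allow = 243000/168 = 1446 mm².
For a solid circular section, d ≥ √(4A/π) = 42.91 mm.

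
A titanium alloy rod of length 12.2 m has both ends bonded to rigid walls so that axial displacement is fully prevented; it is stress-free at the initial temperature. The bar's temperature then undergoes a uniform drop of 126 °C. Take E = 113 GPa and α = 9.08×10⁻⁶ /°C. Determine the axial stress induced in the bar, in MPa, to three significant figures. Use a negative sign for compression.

Free thermal expansion αLΔT = 9.08e-6 · 12200 · -126 = -13.96 mm.
The walls impose strain ε = −(-13.96)/12200 = 1.1441e-03; σ = Eε = 113000 · 1.1441e-03 = 129.3 MPa.

129 MPa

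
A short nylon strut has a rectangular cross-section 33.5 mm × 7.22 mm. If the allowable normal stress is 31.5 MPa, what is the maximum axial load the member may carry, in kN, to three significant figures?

A = 241.9 mm².
P_max = σ_allow · A = 31.5 · 241.9 = 7619 N = 7.619 kN.

7.62 kN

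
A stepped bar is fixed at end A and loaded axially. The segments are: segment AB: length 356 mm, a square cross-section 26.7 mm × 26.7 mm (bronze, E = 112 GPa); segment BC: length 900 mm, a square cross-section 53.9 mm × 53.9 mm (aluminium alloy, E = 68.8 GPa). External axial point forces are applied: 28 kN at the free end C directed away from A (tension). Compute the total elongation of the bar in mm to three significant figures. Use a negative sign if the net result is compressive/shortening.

0.251 mm

Internal axial forces (sectioning from the free end, tension +): N_BC = 28 kN, N_AB = 28 kN.
A_AB = 712.9 mm².
A_BC = 2905 mm².
δ_AB = 28000·356/(712.9·112000) = 0.1248 mm
δ_BC = 28000·900/(2905·68800) = 0.1261 mm
δ = Σδ_i = 0.2509 mm.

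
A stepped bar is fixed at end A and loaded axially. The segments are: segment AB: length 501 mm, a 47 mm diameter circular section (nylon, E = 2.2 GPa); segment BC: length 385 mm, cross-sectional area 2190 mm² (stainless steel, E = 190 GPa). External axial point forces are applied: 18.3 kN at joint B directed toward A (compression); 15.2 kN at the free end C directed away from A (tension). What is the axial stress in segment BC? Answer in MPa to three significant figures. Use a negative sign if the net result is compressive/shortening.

Internal axial forces (sectioning from the free end, tension +): N_BC = 15.2 kN, N_AB = -3.1 kN.
σ_BC = N_BC/A_BC = 15200/2190 = 6.941 MPa.

6.94 MPa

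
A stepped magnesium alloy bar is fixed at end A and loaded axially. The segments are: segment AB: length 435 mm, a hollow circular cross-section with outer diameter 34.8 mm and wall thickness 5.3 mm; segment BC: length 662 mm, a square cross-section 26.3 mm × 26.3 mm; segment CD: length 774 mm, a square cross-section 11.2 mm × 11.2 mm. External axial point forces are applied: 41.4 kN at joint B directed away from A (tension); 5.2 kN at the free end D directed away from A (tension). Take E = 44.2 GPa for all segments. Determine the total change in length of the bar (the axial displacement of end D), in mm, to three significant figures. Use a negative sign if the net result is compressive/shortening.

Internal axial forces (sectioning from the free end, tension +): N_CD = 5.2 kN, N_BC = 5.2 kN, N_AB = 46.6 kN.
A_AB = 491.2 mm².
A_BC = 691.7 mm².
A_CD = 125.4 mm².
δ_AB = 46600·435/(491.2·44200) = 0.9337 mm
δ_BC = 5200·662/(691.7·44200) = 0.1126 mm
δ_CD = 5200·774/(125.4·44200) = 0.7259 mm
δ = Σδ_i = 1.772 mm.

1.77 mm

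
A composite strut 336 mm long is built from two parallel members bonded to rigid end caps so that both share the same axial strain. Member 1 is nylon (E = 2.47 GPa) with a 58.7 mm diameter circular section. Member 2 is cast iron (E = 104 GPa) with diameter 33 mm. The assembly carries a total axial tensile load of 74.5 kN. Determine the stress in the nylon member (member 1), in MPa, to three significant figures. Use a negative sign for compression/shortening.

1.92 MPa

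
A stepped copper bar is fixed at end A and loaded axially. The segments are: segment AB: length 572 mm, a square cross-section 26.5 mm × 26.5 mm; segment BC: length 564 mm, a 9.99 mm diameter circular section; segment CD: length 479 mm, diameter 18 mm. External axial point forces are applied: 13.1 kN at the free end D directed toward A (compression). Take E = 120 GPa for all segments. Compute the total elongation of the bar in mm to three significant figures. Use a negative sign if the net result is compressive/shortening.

Internal axial forces (sectioning from the free end, tension +): N_CD = -13.1 kN, N_BC = -13.1 kN, N_AB = -13.1 kN.
A_AB = 702.2 mm².
A_BC = 78.38 mm².
A_CD = 254.5 mm².
δ_AB = -13100·572/(702.2·120000) = -0.08892 mm
δ_BC = -13100·564/(78.38·120000) = -0.7855 mm
δ_CD = -13100·479/(254.5·120000) = -0.2055 mm
δ = Σδ_i = -1.08 mm.

-1.08 mm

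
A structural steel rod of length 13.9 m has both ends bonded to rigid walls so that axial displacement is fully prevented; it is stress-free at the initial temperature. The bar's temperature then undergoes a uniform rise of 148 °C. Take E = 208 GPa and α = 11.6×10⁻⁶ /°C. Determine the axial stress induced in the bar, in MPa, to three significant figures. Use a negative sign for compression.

Free thermal expansion αLΔT = 11.6e-6 · 13900 · 148 = 23.86 mm.
The walls impose strain ε = −(23.86)/13900 = -1.7168e-03; σ = Eε = 208000 · -1.7168e-03 = -357.1 MPa.

-357 MPa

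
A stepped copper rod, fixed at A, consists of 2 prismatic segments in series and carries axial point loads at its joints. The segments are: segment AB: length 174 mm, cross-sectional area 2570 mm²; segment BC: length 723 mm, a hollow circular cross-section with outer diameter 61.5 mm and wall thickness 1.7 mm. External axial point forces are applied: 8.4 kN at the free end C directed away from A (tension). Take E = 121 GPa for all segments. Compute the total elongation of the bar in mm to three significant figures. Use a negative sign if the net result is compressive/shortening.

Internal axial forces (sectioning from the free end, tension +): N_BC = 8.4 kN, N_AB = 8.4 kN.
A_BC = 319.4 mm².
δ_AB = 8400·174/(2570·121000) = 0.0047 mm
δ_BC = 8400·723/(319.4·121000) = 0.1572 mm
δ = Σδ_i = 0.1619 mm.

0.162 mm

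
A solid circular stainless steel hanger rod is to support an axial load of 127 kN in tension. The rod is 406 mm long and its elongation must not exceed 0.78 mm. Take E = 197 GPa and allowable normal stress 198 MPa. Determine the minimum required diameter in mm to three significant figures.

28.6 mm

Required area A ≥ P/σ_allow = 127000/198 = 641.4 mm².
For a solid circular section, d ≥ √(4A/π) = 28.58 mm.
Elongation limit: A ≥ PL/(Eδ_allow) = 127000·406/(197000·0.78) = 335.6 mm² ⇒ d ≥ 20.67 mm.
The stress limit governs.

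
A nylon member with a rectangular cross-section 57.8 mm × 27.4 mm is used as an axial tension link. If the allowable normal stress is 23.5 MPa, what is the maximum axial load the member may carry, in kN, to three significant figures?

A = 1584 mm².
P_max = σ_allow · A = 23.5 · 1584 = 37220 N = 37.22 kN.

37.2 kN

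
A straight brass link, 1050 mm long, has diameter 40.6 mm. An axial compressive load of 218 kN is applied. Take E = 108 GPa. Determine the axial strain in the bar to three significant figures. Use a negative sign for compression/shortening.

-0.00156

A = 1295 mm².
σ = N/A = -168.4 MPa; ε = σ/E = -168.4/108000 = -1.559e-03.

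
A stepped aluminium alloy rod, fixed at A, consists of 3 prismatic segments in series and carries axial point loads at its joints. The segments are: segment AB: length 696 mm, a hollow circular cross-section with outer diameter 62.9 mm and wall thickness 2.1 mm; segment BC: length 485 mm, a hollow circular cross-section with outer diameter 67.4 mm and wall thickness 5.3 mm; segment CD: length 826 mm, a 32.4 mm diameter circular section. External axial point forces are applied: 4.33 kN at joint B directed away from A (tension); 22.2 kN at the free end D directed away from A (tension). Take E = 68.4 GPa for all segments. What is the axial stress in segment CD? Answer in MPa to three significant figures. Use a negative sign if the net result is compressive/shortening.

26.9 MPa

Internal axial forces (sectioning from the free end, tension +): N_CD = 22.2 kN, N_BC = 22.2 kN, N_AB = 26.53 kN.
A_CD = 824.5 mm².
σ_CD = N_CD/A_CD = 22200/824.5 = 26.93 MPa.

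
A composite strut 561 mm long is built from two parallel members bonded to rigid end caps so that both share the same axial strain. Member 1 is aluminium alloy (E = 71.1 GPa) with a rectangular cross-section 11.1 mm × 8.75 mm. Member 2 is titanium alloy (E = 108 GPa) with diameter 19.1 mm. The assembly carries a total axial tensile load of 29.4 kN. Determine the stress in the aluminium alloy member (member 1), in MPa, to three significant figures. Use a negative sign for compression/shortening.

A_1 = 97.12 mm².
A_2 = 286.5 mm².
Equal strain + equilibrium ⇒ each member carries load in proportion to AE: A₁E₁ = 6906000 N, A₂E₂ = 30940000 N, ΣAE = 37850000 N.
σ₁ = P·E₁/ΣAE = 29400·71100/37850000 = 55.23 MPa.

55.2 MPa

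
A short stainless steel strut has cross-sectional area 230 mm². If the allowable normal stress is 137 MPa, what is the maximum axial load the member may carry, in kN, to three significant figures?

31.5 kN

P_max = σ_allow · A = 137 · 230 = 31510 N = 31.51 kN.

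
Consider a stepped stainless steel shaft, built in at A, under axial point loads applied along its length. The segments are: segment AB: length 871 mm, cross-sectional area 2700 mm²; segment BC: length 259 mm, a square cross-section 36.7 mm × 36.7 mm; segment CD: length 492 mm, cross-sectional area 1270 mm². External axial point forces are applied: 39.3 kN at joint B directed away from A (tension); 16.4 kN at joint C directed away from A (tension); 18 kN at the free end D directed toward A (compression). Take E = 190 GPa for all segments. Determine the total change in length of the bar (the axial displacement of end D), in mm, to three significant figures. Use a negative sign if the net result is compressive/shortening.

0.0257 mm

Internal axial forces (sectioning from the free end, tension +): N_CD = -18 kN, N_BC = -1.6 kN, N_AB = 37.7 kN.
A_BC = 1347 mm².
δ_AB = 37700·871/(2700·190000) = 0.06401 mm
δ_BC = -1600·259/(1347·190000) = -0.001619 mm
δ_CD = -18000·492/(1270·190000) = -0.0367 mm
δ = Σδ_i = 0.02569 mm.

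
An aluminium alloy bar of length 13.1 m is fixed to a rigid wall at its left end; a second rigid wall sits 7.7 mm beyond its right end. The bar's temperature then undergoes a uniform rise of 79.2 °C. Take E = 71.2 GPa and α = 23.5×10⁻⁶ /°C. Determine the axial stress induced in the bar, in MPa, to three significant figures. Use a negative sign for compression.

Free thermal expansion αLΔT = 23.5e-6 · 13100 · 79.2 = 24.38 mm.
The walls engage after the gap closes; constrained expansion = 24.38 − 7.7 = 16.68 mm.
The walls impose strain ε = −(16.68)/13100 = -1.2734e-03; σ = Eε = 71200 · -1.2734e-03 = -90.67 MPa.

-90.7 MPa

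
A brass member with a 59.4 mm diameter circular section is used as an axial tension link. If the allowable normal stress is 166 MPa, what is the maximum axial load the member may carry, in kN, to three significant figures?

A = 2771 mm².
P_max = σ_allow · A = 166 · 2771 = 460000 N = 460 kN.

460 kN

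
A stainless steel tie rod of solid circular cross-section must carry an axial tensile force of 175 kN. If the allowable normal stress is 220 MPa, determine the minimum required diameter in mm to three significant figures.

31.8 mm

Required area A ≥ P/σ_allow = 175000/220 = 795.5 mm².
For a solid circular section, d ≥ √(4A/π) = 31.82 mm.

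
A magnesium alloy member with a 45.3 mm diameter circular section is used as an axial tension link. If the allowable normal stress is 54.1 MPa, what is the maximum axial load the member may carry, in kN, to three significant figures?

87.2 kN

A = 1612 mm².
P_max = σ_allow · A = 54.1 · 1612 = 87190 N = 87.19 kN.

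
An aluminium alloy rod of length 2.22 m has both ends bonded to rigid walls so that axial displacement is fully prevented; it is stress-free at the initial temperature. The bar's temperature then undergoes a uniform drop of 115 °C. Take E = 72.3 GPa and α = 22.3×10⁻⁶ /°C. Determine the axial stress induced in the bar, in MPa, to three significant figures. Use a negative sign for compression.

185 MPa

Free thermal expansion αLΔT = 22.3e-6 · 2220 · -115 = -5.693 mm.
The walls impose strain ε = −(-5.693)/2220 = 2.5645e-03; σ = Eε = 72300 · 2.5645e-03 = 185.4 MPa.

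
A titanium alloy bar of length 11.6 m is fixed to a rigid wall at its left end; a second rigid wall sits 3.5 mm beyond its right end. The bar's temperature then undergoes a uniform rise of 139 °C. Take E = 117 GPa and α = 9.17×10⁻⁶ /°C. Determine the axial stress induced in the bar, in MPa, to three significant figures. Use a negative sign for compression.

-114 MPa

Free thermal expansion αLΔT = 9.17e-6 · 11600 · 139 = 14.79 mm.
The walls engage after the gap closes; constrained expansion = 14.79 − 3.5 = 11.29 mm.
The walls impose strain ε = −(11.29)/11600 = -9.7291e-04; σ = Eε = 117000 · -9.7291e-04 = -113.8 MPa.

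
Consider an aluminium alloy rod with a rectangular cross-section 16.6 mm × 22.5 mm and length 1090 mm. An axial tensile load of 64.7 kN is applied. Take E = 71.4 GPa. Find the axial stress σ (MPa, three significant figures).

173 MPa

A = 373.5 mm².
σ = N/A = 64700/373.5 = 173.2 MPa.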